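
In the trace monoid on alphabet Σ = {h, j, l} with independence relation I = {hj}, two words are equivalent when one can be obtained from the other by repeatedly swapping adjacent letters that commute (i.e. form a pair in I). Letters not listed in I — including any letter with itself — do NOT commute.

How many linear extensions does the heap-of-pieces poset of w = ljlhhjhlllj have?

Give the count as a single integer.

drop 0:l onto floor
drop 1:j onto {0:l}
drop 2:l onto {1:j}
drop 3:h onto {2:l}
drop 4:h onto {3:h}
drop 5:j onto {2:l}
drop 6:h onto {4:h}
drop 7:l onto {5:j, 6:h}
drop 8:l onto {7:l}
drop 9:l onto {8:l}
drop 10:j onto {9:l}
ground layer = {0:l}
drop-orders for the pieces not yet dropped (sum over which currently-grounded one goes next):
  1 to go: {10} 1
  2 to go: {9,10} 1
  3 to go: {8,9,10} 1
  4 to go: {7,8,9,10} 1
  5 to go: {5,7,8,9,10} 1  {6,7,8,9,10} 1
  6 to go: {4,6,7,8,9,10} 1  {5,6,7,8,9,10} 2
  7 to go: {3,4,6,7,8,9,10} 1  {4,5,6,7,8,9,10} 3
  8 to go: {3,4,5,6,7,8,9,10} 4
  9 to go: {2,3,4,5,6,7,8,9,10} 4
  if 0:l drops first: 4 orders

4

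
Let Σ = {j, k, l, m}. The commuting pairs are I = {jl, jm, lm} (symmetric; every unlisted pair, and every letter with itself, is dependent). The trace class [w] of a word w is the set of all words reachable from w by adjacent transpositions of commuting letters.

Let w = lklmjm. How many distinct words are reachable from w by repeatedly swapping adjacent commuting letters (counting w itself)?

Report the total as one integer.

12

drop 0:l onto floor
drop 1:k onto {0:l}
drop 2:l onto {1:k}
drop 3:m onto {1:k}
drop 4:j onto {1:k}
drop 5:m onto {3:m}
ground layer = {0:l}
drop-orders for the pieces not yet dropped (sum over which currently-grounded one goes next):
  1 to go: {2} 1  {4} 1  {5} 1
  2 to go: {2,4} 2  {2,5} 2  {3,5} 1  {4,5} 2
  3 to go: {2,3,5} 3  {2,4,5} 6  {3,4,5} 3
  4 to go: {2,3,4,5} 12
  if 0:l drops first: 12 orders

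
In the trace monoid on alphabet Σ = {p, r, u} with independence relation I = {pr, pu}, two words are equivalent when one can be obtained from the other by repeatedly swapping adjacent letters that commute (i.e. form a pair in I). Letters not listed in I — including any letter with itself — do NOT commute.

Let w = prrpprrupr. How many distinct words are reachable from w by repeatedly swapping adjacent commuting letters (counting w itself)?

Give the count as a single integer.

210

piece 0:p — minimal
piece 1:r — minimal
piece 2:r rests on {1:r}
piece 3:p rests on {0:p}
piece 4:p rests on {3:p}
piece 5:r rests on {2:r}
piece 6:r rests on {5:r}
piece 7:u rests on {6:r}
piece 8:p rests on {4:p}
piece 9:r rests on {7:u}
minimal pieces: {0:p, 1:r}
ways to finish when only these pieces remain (= sum over removing one remaining piece with nothing left below it):
  1 left: {8}→1  {9}→1
  2 left: {4,8}→1  {7,9}→1  {8,9}→2
  3 left: {3,4,8}→1  {4,8,9}→3  {6,7,9}→1  {7,8,9}→3
  4 left: {0,3,4,8}→1  {3,4,8,9}→4  {4,7,8,9}→6  {5,6,7,9}→1  {6,7,8,9}→4
  5 left: {0,3,4,8,9}→5  {2,5,6,7,9}→1  {3,4,7,8,9}→10  {4,6,7,8,9}→10  {5,6,7,8,9}→5
  6 left: {0,3,4,7,8,9}→15  {1,2,5,6,7,9}→1  {2,5,6,7,8,9}→6  {3,4,6,7,8,9}→20  {4,5,6,7,8,9}→15
  7 left: {0,3,4,6,7,8,9}→35  {1,2,5,6,7,8,9}→7  {2,4,5,6,7,8,9}→21  {3,4,5,6,7,8,9}→35
  8 left: {0,3,4,5,6,7,8,9}→70  {1,2,4,5,6,7,8,9}→28  {2,3,4,5,6,7,8,9}→56
  placing 0:p first → 84 extensions
  placing 1:r first → 126 extensions
total linear extensions = 210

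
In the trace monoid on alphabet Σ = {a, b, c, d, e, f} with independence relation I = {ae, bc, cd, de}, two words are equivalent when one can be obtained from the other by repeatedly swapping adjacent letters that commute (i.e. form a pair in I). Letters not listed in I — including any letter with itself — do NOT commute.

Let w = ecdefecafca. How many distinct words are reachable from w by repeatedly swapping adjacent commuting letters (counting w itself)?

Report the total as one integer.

4

0(e) covers ∅
1(c) covers 0:e
2(d) covers ∅
3(e) covers 1:c
4(f) covers 2:d, 3:e
5(e) covers 4:f
6(c) covers 5:e
7(a) covers 6:c
8(f) covers 7:a
9(c) covers 8:f
10(a) covers 9:c
floor of heap: 0:e, 2:d
completions by unplaced set U, small U first (add the entries for U minus each lowest piece of U):
  |U|=1: {10}:1
  |U|=2: {9,10}:1
  |U|=3: {8,9,10}:1
  |U|=4: {7,8,9,10}:1
  |U|=5: {6,7,8,9,10}:1
  |U|=6: {5,6,7,8,9,10}:1
  |U|=7: {4,5,6,7,8,9,10}:1
  |U|=8: {2,4,5,6,7,8,9,10}:1  {3,4,5,6,7,8,9,10}:1
  |U|=9: {1,3,4,5,6,7,8,9,10}:1  {2,3,4,5,6,7,8,9,10}:2
  start at 0(e): 3
  start at 2(d): 1
sum over floor = 4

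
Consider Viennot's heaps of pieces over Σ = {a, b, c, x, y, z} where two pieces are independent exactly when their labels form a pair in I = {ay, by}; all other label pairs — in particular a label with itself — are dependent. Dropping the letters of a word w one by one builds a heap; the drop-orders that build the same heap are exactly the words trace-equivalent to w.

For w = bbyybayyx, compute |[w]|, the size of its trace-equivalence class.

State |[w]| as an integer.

drop 0:b onto floor
drop 1:b onto {0:b}
drop 2:y onto floor
drop 3:y onto {2:y}
drop 4:b onto {1:b}
drop 5:a onto {4:b}
drop 6:y onto {3:y}
drop 7:y onto {6:y}
drop 8:x onto {5:a, 7:y}
ground layer = {0:b, 2:y}
drop-orders for the pieces not yet dropped (sum over which currently-grounded one goes next):
  1 to go: {8} 1
  2 to go: {5,8} 1  {7,8} 1
  3 to go: {4,5,8} 1  {5,7,8} 2  {6,7,8} 1
  4 to go: {1,4,5,8} 1  {3,6,7,8} 1  {4,5,7,8} 3  {5,6,7,8} 3
  5 to go: {0,1,4,5,8} 1  {1,4,5,7,8} 4  {2,3,6,7,8} 1  {3,5,6,7,8} 4  {4,5,6,7,8} 6
  6 to go: {0,1,4,5,7,8} 5  {1,4,5,6,7,8} 10  {2,3,5,6,7,8} 5  {3,4,5,6,7,8} 10
  7 to go: {0,1,4,5,6,7,8} 15  {1,3,4,5,6,7,8} 20  {2,3,4,5,6,7,8} 15
  if 0:b drops first: 35 orders
  if 2:y drops first: 35 orders
heap linearizations: 70

70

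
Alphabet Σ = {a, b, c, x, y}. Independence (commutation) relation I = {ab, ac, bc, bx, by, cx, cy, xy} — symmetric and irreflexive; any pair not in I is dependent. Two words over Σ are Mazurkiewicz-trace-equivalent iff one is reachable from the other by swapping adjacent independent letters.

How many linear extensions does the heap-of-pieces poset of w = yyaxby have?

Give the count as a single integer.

piece 0:y — minimal
piece 1:y rests on {0:y}
piece 2:a rests on {1:y}
piece 3:x rests on {2:a}
piece 4:b — minimal
piece 5:y rests on {2:a}
minimal pieces: {0:y, 4:b}
ways to finish when only these pieces remain (= sum over removing one remaining piece with nothing left below it):
  1 left: {3}→1  {4}→1  {5}→1
  2 left: {3,4}→2  {3,5}→2  {4,5}→2
  3 left: {2,3,5}→2  {3,4,5}→6
  4 left: {1,2,3,5}→2  {2,3,4,5}→8
  placing 0:y first → 10 extensions
  placing 4:b first → 2 extensions
total linear extensions = 12

12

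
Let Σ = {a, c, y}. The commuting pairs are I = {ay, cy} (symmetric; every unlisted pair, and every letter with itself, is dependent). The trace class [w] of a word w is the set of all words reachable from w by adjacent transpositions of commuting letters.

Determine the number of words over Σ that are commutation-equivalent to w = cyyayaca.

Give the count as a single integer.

0(c) covers ∅
1(y) covers ∅
2(y) covers 1:y
3(a) covers 0:c
4(y) covers 2:y
5(a) covers 3:a
6(c) covers 5:a
7(a) covers 6:c
floor of heap: 0:c, 1:y
completions by unplaced set U, small U first (add the entries for U minus each lowest piece of U):
  |U|=1: {4}:1  {7}:1
  |U|=2: {2,4}:1  {4,7}:2  {6,7}:1
  |U|=3: {1,2,4}:1  {2,4,7}:3  {4,6,7}:3  {5,6,7}:1
  |U|=4: {1,2,4,7}:4  {2,4,6,7}:6  {3,5,6,7}:1  {4,5,6,7}:4
  |U|=5: {0,3,5,6,7}:1  {1,2,4,6,7}:10  {2,4,5,6,7}:10  {3,4,5,6,7}:5
  |U|=6: {0,3,4,5,6,7}:6  {1,2,4,5,6,7}:20  {2,3,4,5,6,7}:15
  start at 0(c): 35
  start at 1(y): 21
sum over floor = 56

56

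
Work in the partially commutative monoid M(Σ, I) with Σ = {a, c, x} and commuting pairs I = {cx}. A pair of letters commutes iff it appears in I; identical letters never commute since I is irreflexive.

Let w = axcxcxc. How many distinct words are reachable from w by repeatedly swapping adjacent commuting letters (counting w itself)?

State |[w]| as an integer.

drop 0:a onto floor
drop 1:x onto {0:a}
drop 2:c onto {0:a}
drop 3:x onto {1:x}
drop 4:c onto {2:c}
drop 5:x onto {3:x}
drop 6:c onto {4:c}
ground layer = {0:a}
drop-orders for the pieces not yet dropped (sum over which currently-grounded one goes next):
  1 to go: {5} 1  {6} 1
  2 to go: {3,5} 1  {4,6} 1  {5,6} 2
  3 to go: {1,3,5} 1  {2,4,6} 1  {3,5,6} 3  {4,5,6} 3
  4 to go: {1,3,5,6} 4  {2,4,5,6} 4  {3,4,5,6} 6
  5 to go: {1,3,4,5,6} 10  {2,3,4,5,6} 10
  if 0:a drops first: 20 orders

20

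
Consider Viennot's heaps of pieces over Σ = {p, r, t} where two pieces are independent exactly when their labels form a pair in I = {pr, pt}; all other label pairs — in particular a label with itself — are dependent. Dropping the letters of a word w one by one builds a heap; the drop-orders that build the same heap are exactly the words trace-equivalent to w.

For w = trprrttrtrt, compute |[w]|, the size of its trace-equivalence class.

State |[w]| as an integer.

drop 0:t onto floor
drop 1:r onto {0:t}
drop 2:p onto floor
drop 3:r onto {1:r}
drop 4:r onto {3:r}
drop 5:t onto {4:r}
drop 6:t onto {5:t}
drop 7:r onto {6:t}
drop 8:t onto {7:r}
drop 9:r onto {8:t}
drop 10:t onto {9:r}
ground layer = {0:t, 2:p}
drop-orders for the pieces not yet dropped (sum over which currently-grounded one goes next):
  1 to go: {2} 1  {10} 1
  2 to go: {2,10} 2  {9,10} 1
  3 to go: {2,9,10} 3  {8,9,10} 1
  4 to go: {2,8,9,10} 4  {7,8,9,10} 1
  5 to go: {2,7,8,9,10} 5  {6,7,8,9,10} 1
  6 to go: {2,6,7,8,9,10} 6  {5,6,7,8,9,10} 1
  7 to go: {2,5,6,7,8,9,10} 7  {4,5,6,7,8,9,10} 1
  8 to go: {2,4,5,6,7,8,9,10} 8  {3,4,5,6,7,8,9,10} 1
  9 to go: {1,3,4,5,6,7,8,9,10} 1  {2,3,4,5,6,7,8,9,10} 9
  if 0:t drops first: 10 orders
  if 2:p drops first: 1 orders
heap linearizations: 11

11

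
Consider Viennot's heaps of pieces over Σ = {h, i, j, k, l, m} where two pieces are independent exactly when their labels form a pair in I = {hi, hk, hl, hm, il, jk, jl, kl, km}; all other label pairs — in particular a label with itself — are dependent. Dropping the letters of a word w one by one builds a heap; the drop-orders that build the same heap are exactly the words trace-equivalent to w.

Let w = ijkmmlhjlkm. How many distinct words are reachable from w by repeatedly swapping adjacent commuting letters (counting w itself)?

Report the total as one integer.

540

piece 0:i — minimal
piece 1:j rests on {0:i}
piece 2:k rests on {0:i}
piece 3:m rests on {1:j}
piece 4:m rests on {3:m}
piece 5:l rests on {4:m}
piece 6:h rests on {1:j}
piece 7:j rests on {4:m, 6:h}
piece 8:l rests on {5:l}
piece 9:k rests on {2:k}
piece 10:m rests on {7:j, 8:l}
minimal pieces: {0:i}
ways to finish when only these pieces remain (= sum over removing one remaining piece with nothing left below it):
  1 left: {9}→1  {10}→1
  2 left: {2,9}→1  {7,10}→1  {8,10}→1  {9,10}→2
  3 left: {2,9,10}→3  {5,8,10}→1  {6,7,10}→1  {7,8,10}→2  {7,9,10}→3  {8,9,10}→3
  4 left: {2,7,9,10}→6  {2,8,9,10}→6  {5,7,8,10}→3  {5,8,9,10}→4  {6,7,8,10}→3  {6,7,9,10}→4  {7,8,9,10}→8
  5 left: {2,5,8,9,10}→10  {2,6,7,9,10}→10  {2,7,8,9,10}→20  {4,5,7,8,10}→3  {5,6,7,8,10}→6  {5,7,8,9,10}→15  {6,7,8,9,10}→15
  6 left: {2,5,7,8,9,10}→45  {2,6,7,8,9,10}→45  {3,4,5,7,8,10}→3  {4,5,6,7,8,10}→9  {4,5,7,8,9,10}→18  {5,6,7,8,9,10}→36
  7 left: {2,4,5,7,8,9,10}→63  {2,5,6,7,8,9,10}→126  {3,4,5,6,7,8,10}→12  {3,4,5,7,8,9,10}→21  {4,5,6,7,8,9,10}→63
  8 left: {1,3,4,5,6,7,8,10}→12  {2,3,4,5,7,8,9,10}→84  {2,4,5,6,7,8,9,10}→252  {3,4,5,6,7,8,9,10}→96
  9 left: {1,3,4,5,6,7,8,9,10}→108  {2,3,4,5,6,7,8,9,10}→432
  placing 0:i first → 540 extensions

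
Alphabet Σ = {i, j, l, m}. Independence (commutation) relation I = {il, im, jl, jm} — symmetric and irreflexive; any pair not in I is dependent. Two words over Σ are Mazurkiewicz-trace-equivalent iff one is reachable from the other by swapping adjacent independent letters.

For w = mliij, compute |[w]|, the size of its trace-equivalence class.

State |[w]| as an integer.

10

drop 0:m onto floor
drop 1:l onto {0:m}
drop 2:i onto floor
drop 3:i onto {2:i}
drop 4:j onto {3:i}
ground layer = {0:m, 2:i}
drop-orders for the pieces not yet dropped (sum over which currently-grounded one goes next):
  1 to go: {1} 1  {4} 1
  2 to go: {0,1} 1  {1,4} 2  {3,4} 1
  3 to go: {0,1,4} 3  {1,3,4} 3  {2,3,4} 1
  if 0:m drops first: 4 orders
  if 2:i drops first: 6 orders
heap linearizations: 10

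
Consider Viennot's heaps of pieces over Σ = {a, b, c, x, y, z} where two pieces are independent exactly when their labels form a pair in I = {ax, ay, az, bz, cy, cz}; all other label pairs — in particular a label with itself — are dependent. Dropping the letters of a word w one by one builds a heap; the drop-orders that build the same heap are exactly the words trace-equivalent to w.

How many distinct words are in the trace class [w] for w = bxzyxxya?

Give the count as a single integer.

7

0(b) covers ∅
1(x) covers 0:b
2(z) covers 1:x
3(y) covers 2:z
4(x) covers 3:y
5(x) covers 4:x
6(y) covers 5:x
7(a) covers 0:b
floor of heap: 0:b
completions by unplaced set U, small U first (add the entries for U minus each lowest piece of U):
  |U|=1: {6}:1  {7}:1
  |U|=2: {5,6}:1  {6,7}:2
  |U|=3: {4,5,6}:1  {5,6,7}:3
  |U|=4: {3,4,5,6}:1  {4,5,6,7}:4
  |U|=5: {2,3,4,5,6}:1  {3,4,5,6,7}:5
  |U|=6: {1,2,3,4,5,6}:1  {2,3,4,5,6,7}:6
  start at 0(b): 7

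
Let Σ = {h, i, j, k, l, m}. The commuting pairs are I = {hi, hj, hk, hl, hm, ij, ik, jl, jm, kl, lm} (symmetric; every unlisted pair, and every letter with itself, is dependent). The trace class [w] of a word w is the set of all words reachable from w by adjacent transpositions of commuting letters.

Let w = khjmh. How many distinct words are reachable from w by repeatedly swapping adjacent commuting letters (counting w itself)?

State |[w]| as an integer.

drop 0:k onto floor
drop 1:h onto floor
drop 2:j onto {0:k}
drop 3:m onto {0:k}
drop 4:h onto {1:h}
ground layer = {0:k, 1:h}
drop-orders for the pieces not yet dropped (sum over which currently-grounded one goes next):
  1 to go: {2} 1  {3} 1  {4} 1
  2 to go: {1,4} 1  {2,3} 2  {2,4} 2  {3,4} 2
  3 to go: {0,2,3} 2  {1,2,4} 3  {1,3,4} 3  {2,3,4} 6
  if 0:k drops first: 12 orders
  if 1:h drops first: 8 orders
heap linearizations: 20

20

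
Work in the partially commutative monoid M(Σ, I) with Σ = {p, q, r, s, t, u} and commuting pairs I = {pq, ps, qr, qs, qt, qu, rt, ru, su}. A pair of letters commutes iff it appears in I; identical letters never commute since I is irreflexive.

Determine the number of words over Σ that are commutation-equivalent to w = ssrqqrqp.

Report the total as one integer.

56

0(s) covers ∅
1(s) covers 0:s
2(r) covers 1:s
3(q) covers ∅
4(q) covers 3:q
5(r) covers 2:r
6(q) covers 4:q
7(p) covers 5:r
floor of heap: 0:s, 3:q
completions by unplaced set U, small U first (add the entries for U minus each lowest piece of U):
  |U|=1: {6}:1  {7}:1
  |U|=2: {4,6}:1  {5,7}:1  {6,7}:2
  |U|=3: {2,5,7}:1  {3,4,6}:1  {4,6,7}:3  {5,6,7}:3
  |U|=4: {1,2,5,7}:1  {2,5,6,7}:4  {3,4,6,7}:4  {4,5,6,7}:6
  |U|=5: {0,1,2,5,7}:1  {1,2,5,6,7}:5  {2,4,5,6,7}:10  {3,4,5,6,7}:10
  |U|=6: {0,1,2,5,6,7}:6  {1,2,4,5,6,7}:15  {2,3,4,5,6,7}:20
  start at 0(s): 35
  start at 3(q): 21
sum over floor = 56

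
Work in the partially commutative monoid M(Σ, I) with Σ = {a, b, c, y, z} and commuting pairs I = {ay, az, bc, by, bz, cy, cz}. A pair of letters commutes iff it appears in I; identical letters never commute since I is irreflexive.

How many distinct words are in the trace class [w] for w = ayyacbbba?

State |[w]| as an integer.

144

0(a) covers ∅
1(y) covers ∅
2(y) covers 1:y
3(a) covers 0:a
4(c) covers 3:a
5(b) covers 3:a
6(b) covers 5:b
7(b) covers 6:b
8(a) covers 4:c, 7:b
floor of heap: 0:a, 1:y
completions by unplaced set U, small U first (add the entries for U minus each lowest piece of U):
  |U|=1: {2}:1  {8}:1
  |U|=2: {1,2}:1  {2,8}:2  {4,8}:1  {7,8}:1
  |U|=3: {1,2,8}:3  {2,4,8}:3  {2,7,8}:3  {4,7,8}:2  {6,7,8}:1
  |U|=4: {1,2,4,8}:6  {1,2,7,8}:6  {2,4,7,8}:8  {2,6,7,8}:4  {4,6,7,8}:3  {5,6,7,8}:1
  |U|=5: {1,2,4,7,8}:20  {1,2,6,7,8}:10  {2,4,6,7,8}:15  {2,5,6,7,8}:5  {4,5,6,7,8}:4
  |U|=6: {1,2,4,6,7,8}:45  {1,2,5,6,7,8}:15  {2,4,5,6,7,8}:24  {3,4,5,6,7,8}:4
  |U|=7: {0,3,4,5,6,7,8}:4  {1,2,4,5,6,7,8}:84  {2,3,4,5,6,7,8}:28
  start at 0(a): 112
  start at 1(y): 32
sum over floor = 144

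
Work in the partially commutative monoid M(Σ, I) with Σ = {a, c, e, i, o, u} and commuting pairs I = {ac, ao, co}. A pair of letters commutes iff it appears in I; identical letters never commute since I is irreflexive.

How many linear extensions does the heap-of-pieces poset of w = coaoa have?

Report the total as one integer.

30

drop 0:c onto floor
drop 1:o onto floor
drop 2:a onto floor
drop 3:o onto {1:o}
drop 4:a onto {2:a}
ground layer = {0:c, 1:o, 2:a}
drop-orders for the pieces not yet dropped (sum over which currently-grounded one goes next):
  1 to go: {0} 1  {3} 1  {4} 1
  2 to go: {0,3} 2  {0,4} 2  {1,3} 1  {2,4} 1  {3,4} 2
  3 to go: {0,1,3} 3  {0,2,4} 3  {0,3,4} 6  {1,3,4} 3  {2,3,4} 3
  if 0:c drops first: 6 orders
  if 1:o drops first: 12 orders
  if 2:a drops first: 12 orders
heap linearizations: 30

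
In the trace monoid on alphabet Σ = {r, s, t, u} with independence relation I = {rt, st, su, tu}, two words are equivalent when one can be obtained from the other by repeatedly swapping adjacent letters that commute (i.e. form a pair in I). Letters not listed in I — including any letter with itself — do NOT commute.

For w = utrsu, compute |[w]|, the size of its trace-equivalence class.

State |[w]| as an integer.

#0=u has no predecessor
#1=t has no predecessor
#2=r depends on [0:u]
#3=s depends on [2:r]
#4=u depends on [2:r]
sources: [0:u, 1:t]
N(rest) = Σ N(rest − s) over sources s of rest; N(one piece) = 1:
  size 1 → [1]=1  [3]=1  [4]=1
  size 2 → [1,3]=2  [1,4]=2  [3,4]=2
  size 3 → [1,3,4]=6  [2,3,4]=2
  first=0(u) contributes 8
  first=1(t) contributes 2
|[w]| = 10

10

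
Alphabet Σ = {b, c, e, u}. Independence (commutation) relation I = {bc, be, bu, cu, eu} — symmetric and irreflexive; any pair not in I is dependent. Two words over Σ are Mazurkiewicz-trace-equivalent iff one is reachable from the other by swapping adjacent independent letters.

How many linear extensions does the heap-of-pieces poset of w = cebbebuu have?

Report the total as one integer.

piece 0:c — minimal
piece 1:e rests on {0:c}
piece 2:b — minimal
piece 3:b rests on {2:b}
piece 4:e rests on {1:e}
piece 5:b rests on {3:b}
piece 6:u — minimal
piece 7:u rests on {6:u}
minimal pieces: {0:c, 2:b, 6:u}
ways to finish when only these pieces remain (= sum over removing one remaining piece with nothing left below it):
  1 left: {4}→1  {5}→1  {7}→1
  2 left: {1,4}→1  {3,5}→1  {4,5}→2  {4,7}→2  {5,7}→2  {6,7}→1
  3 left: {0,1,4}→1  {1,4,5}→3  {1,4,7}→3  {2,3,5}→1  {3,4,5}→3  {3,5,7}→3  {4,5,7}→6  {4,6,7}→3  {5,6,7}→3
  4 left: {0,1,4,5}→4  {0,1,4,7}→4  {1,3,4,5}→6  {1,4,5,7}→12  {1,4,6,7}→6  {2,3,4,5}→4  {2,3,5,7}→4  {3,4,5,7}→12  {3,5,6,7}→6  {4,5,6,7}→12
  5 left: {0,1,3,4,5}→10  {0,1,4,5,7}→20  {0,1,4,6,7}→10  {1,2,3,4,5}→10  {1,3,4,5,7}→30  {1,4,5,6,7}→30  {2,3,4,5,7}→20  {2,3,5,6,7}→10  {3,4,5,6,7}→30
  6 left: {0,1,2,3,4,5}→20  {0,1,3,4,5,7}→60  {0,1,4,5,6,7}→60  {1,2,3,4,5,7}→60  {1,3,4,5,6,7}→90  {2,3,4,5,6,7}→60
  placing 0:c first → 210 extensions
  placing 2:b first → 210 extensions
  placing 6:u first → 140 extensions
total linear extensions = 560

560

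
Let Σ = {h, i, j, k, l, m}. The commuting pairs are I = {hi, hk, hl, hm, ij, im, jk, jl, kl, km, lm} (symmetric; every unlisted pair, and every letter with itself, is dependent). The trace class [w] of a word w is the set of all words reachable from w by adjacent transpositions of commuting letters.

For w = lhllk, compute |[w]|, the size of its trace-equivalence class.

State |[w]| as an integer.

#0=l has no predecessor
#1=h has no predecessor
#2=l depends on [0:l]
#3=l depends on [2:l]
#4=k has no predecessor
sources: [0:l, 1:h, 4:k]
N(rest) = Σ N(rest − s) over sources s of rest; N(one piece) = 1:
  size 1 → [1]=1  [3]=1  [4]=1
  size 2 → [1,3]=2  [1,4]=2  [2,3]=1  [3,4]=2
  size 3 → [0,2,3]=1  [1,2,3]=3  [1,3,4]=6  [2,3,4]=3
  first=0(l) contributes 12
  first=1(h) contributes 4
  first=4(k) contributes 4
|[w]| = 20

20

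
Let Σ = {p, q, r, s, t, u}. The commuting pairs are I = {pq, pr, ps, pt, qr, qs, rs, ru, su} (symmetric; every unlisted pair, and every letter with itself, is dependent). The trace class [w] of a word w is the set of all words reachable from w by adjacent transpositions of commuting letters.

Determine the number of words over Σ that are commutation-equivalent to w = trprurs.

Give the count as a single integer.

80

0(t) covers ∅
1(r) covers 0:t
2(p) covers ∅
3(r) covers 1:r
4(u) covers 0:t, 2:p
5(r) covers 3:r
6(s) covers 0:t
floor of heap: 0:t, 2:p
completions by unplaced set U, small U first (add the entries for U minus each lowest piece of U):
  |U|=1: {4}:1  {5}:1  {6}:1
  |U|=2: {2,4}:1  {3,5}:1  {4,5}:2  {4,6}:2  {5,6}:2
  |U|=3: {1,3,5}:1  {2,4,5}:3  {2,4,6}:3  {3,4,5}:3  {3,5,6}:3  {4,5,6}:6
  |U|=4: {1,3,4,5}:4  {1,3,5,6}:4  {2,3,4,5}:6  {2,4,5,6}:12  {3,4,5,6}:12
  |U|=5: {1,2,3,4,5}:10  {1,3,4,5,6}:20  {2,3,4,5,6}:30
  start at 0(t): 60
  start at 2(p): 20
sum over floor = 80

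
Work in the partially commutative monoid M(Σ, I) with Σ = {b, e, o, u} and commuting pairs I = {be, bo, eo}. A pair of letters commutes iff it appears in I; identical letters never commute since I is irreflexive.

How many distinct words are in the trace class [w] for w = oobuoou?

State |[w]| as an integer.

3

0(o) covers ∅
1(o) covers 0:o
2(b) covers ∅
3(u) covers 1:o, 2:b
4(o) covers 3:u
5(o) covers 4:o
6(u) covers 5:o
floor of heap: 0:o, 2:b
completions by unplaced set U, small U first (add the entries for U minus each lowest piece of U):
  |U|=1: {6}:1
  |U|=2: {5,6}:1
  |U|=3: {4,5,6}:1
  |U|=4: {3,4,5,6}:1
  |U|=5: {1,3,4,5,6}:1  {2,3,4,5,6}:1
  start at 0(o): 2
  start at 2(b): 1
sum over floor = 3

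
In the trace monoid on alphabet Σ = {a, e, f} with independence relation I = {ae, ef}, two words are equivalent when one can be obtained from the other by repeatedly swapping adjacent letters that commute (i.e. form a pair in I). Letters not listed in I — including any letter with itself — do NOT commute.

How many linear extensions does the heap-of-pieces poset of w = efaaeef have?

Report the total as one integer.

#0=e has no predecessor
#1=f has no predecessor
#2=a depends on [1:f]
#3=a depends on [2:a]
#4=e depends on [0:e]
#5=e depends on [4:e]
#6=f depends on [3:a]
sources: [0:e, 1:f]
N(rest) = Σ N(rest − s) over sources s of rest; N(one piece) = 1:
  size 1 → [5]=1  [6]=1
  size 2 → [3,6]=1  [4,5]=1  [5,6]=2
  size 3 → [0,4,5]=1  [2,3,6]=1  [3,5,6]=3  [4,5,6]=3
  size 4 → [0,4,5,6]=4  [1,2,3,6]=1  [2,3,5,6]=4  [3,4,5,6]=6
  size 5 → [0,3,4,5,6]=10  [1,2,3,5,6]=5  [2,3,4,5,6]=10
  first=0(e) contributes 15
  first=1(f) contributes 20
|[w]| = 35

35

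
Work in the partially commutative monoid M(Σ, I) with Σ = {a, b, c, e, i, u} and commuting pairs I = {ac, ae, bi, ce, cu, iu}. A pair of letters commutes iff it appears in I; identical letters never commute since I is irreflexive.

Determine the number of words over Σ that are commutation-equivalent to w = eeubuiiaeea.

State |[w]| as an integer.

60

#0=e has no predecessor
#1=e depends on [0:e]
#2=u depends on [1:e]
#3=b depends on [2:u]
#4=u depends on [3:b]
#5=i depends on [1:e]
#6=i depends on [5:i]
#7=a depends on [4:u, 6:i]
#8=e depends on [4:u, 6:i]
#9=e depends on [8:e]
#10=a depends on [7:a]
sources: [0:e]
N(rest) = Σ N(rest − s) over sources s of rest; N(one piece) = 1:
  size 1 → [9]=1  [10]=1
  size 2 → [7,10]=1  [8,9]=1  [9,10]=2
  size 3 → [7,9,10]=3  [8,9,10]=3
  size 4 → [7,8,9,10]=6
  size 5 → [4,7,8,9,10]=6  [6,7,8,9,10]=6
  size 6 → [3,4,7,8,9,10]=6  [4,6,7,8,9,10]=12  [5,6,7,8,9,10]=6
  size 7 → [2,3,4,7,8,9,10]=6  [3,4,6,7,8,9,10]=18  [4,5,6,7,8,9,10]=18
  size 8 → [2,3,4,6,7,8,9,10]=24  [3,4,5,6,7,8,9,10]=36
  size 9 → [2,3,4,5,6,7,8,9,10]=60
  first=0(e) contributes 60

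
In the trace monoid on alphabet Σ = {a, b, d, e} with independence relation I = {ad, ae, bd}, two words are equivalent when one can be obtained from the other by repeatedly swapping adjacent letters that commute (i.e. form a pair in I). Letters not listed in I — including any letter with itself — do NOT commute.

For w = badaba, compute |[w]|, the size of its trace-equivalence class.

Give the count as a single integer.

6

drop 0:b onto floor
drop 1:a onto {0:b}
drop 2:d onto floor
drop 3:a onto {1:a}
drop 4:b onto {3:a}
drop 5:a onto {4:b}
ground layer = {0:b, 2:d}
drop-orders for the pieces not yet dropped (sum over which currently-grounded one goes next):
  1 to go: {2} 1  {5} 1
  2 to go: {2,5} 2  {4,5} 1
  3 to go: {2,4,5} 3  {3,4,5} 1
  4 to go: {1,3,4,5} 1  {2,3,4,5} 4
  if 0:b drops first: 5 orders
  if 2:d drops first: 1 orders
heap linearizations: 6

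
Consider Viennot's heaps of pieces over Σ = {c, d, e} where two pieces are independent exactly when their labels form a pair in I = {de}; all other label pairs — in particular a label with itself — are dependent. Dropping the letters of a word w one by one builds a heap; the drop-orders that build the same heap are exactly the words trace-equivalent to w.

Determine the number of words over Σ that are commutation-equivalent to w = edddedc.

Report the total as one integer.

drop 0:e onto floor
drop 1:d onto floor
drop 2:d onto {1:d}
drop 3:d onto {2:d}
drop 4:e onto {0:e}
drop 5:d onto {3:d}
drop 6:c onto {4:e, 5:d}
ground layer = {0:e, 1:d}
drop-orders for the pieces not yet dropped (sum over which currently-grounded one goes next):
  1 to go: {6} 1
  2 to go: {4,6} 1  {5,6} 1
  3 to go: {0,4,6} 1  {3,5,6} 1  {4,5,6} 2
  4 to go: {0,4,5,6} 3  {2,3,5,6} 1  {3,4,5,6} 3
  5 to go: {0,3,4,5,6} 6  {1,2,3,5,6} 1  {2,3,4,5,6} 4
  if 0:e drops first: 5 orders
  if 1:d drops first: 10 orders
heap linearizations: 15

15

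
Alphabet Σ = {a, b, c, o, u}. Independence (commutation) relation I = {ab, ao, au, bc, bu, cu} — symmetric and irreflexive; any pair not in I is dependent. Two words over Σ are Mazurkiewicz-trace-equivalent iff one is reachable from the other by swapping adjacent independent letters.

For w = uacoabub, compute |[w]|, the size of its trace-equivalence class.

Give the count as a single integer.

48

drop 0:u onto floor
drop 1:a onto floor
drop 2:c onto {1:a}
drop 3:o onto {0:u, 2:c}
drop 4:a onto {2:c}
drop 5:b onto {3:o}
drop 6:u onto {3:o}
drop 7:b onto {5:b}
ground layer = {0:u, 1:a}
drop-orders for the pieces not yet dropped (sum over which currently-grounded one goes next):
  1 to go: {4} 1  {6} 1  {7} 1
  2 to go: {4,6} 2  {4,7} 2  {5,7} 1  {6,7} 2
  3 to go: {4,5,7} 3  {4,6,7} 6  {5,6,7} 3
  4 to go: {3,5,6,7} 3  {4,5,6,7} 12
  5 to go: {0,3,5,6,7} 3  {3,4,5,6,7} 15
  6 to go: {0,3,4,5,6,7} 18  {2,3,4,5,6,7} 15
  if 0:u drops first: 15 orders
  if 1:a drops first: 33 orders
heap linearizations: 48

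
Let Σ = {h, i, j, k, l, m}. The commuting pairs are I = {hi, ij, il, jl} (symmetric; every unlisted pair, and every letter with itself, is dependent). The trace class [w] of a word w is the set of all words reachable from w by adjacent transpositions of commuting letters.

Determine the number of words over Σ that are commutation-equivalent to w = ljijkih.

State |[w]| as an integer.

0(l) covers ∅
1(j) covers ∅
2(i) covers ∅
3(j) covers 1:j
4(k) covers 0:l, 2:i, 3:j
5(i) covers 4:k
6(h) covers 4:k
floor of heap: 0:l, 1:j, 2:i
completions by unplaced set U, small U first (add the entries for U minus each lowest piece of U):
  |U|=1: {5}:1  {6}:1
  |U|=2: {5,6}:2
  |U|=3: {4,5,6}:2
  |U|=4: {0,4,5,6}:2  {2,4,5,6}:2  {3,4,5,6}:2
  |U|=5: {0,2,4,5,6}:4  {0,3,4,5,6}:4  {1,3,4,5,6}:2  {2,3,4,5,6}:4
  start at 0(l): 6
  start at 1(j): 12
  start at 2(i): 6
sum over floor = 24

24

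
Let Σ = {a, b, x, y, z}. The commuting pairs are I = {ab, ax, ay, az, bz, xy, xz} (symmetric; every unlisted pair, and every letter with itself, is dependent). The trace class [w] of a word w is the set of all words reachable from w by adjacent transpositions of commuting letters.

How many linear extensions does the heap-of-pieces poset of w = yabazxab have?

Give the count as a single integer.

drop 0:y onto floor
drop 1:a onto floor
drop 2:b onto {0:y}
drop 3:a onto {1:a}
drop 4:z onto {0:y}
drop 5:x onto {2:b}
drop 6:a onto {3:a}
drop 7:b onto {5:x}
ground layer = {0:y, 1:a}
drop-orders for the pieces not yet dropped (sum over which currently-grounded one goes next):
  1 to go: {4} 1  {6} 1  {7} 1
  2 to go: {3,6} 1  {4,6} 2  {4,7} 2  {5,7} 1  {6,7} 2
  3 to go: {1,3,6} 1  {2,5,7} 1  {3,4,6} 3  {3,6,7} 3  {4,5,7} 3  {4,6,7} 6  {5,6,7} 3
  4 to go: {1,3,4,6} 4  {1,3,6,7} 4  {2,4,5,7} 4  {2,5,6,7} 4  {3,4,6,7} 12  {3,5,6,7} 6  {4,5,6,7} 12
  5 to go: {0,2,4,5,7} 4  {1,3,4,6,7} 20  {1,3,5,6,7} 10  {2,3,5,6,7} 10  {2,4,5,6,7} 20  {3,4,5,6,7} 30
  6 to go: {0,2,4,5,6,7} 24  {1,2,3,5,6,7} 20  {1,3,4,5,6,7} 60  {2,3,4,5,6,7} 60
  if 0:y drops first: 140 orders
  if 1:a drops first: 84 orders
heap linearizations: 224

224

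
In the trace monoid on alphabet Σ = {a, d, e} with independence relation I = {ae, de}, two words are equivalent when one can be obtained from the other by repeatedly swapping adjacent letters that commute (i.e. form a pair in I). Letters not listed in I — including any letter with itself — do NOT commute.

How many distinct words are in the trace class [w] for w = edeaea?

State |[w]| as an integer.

#0=e has no predecessor
#1=d has no predecessor
#2=e depends on [0:e]
#3=a depends on [1:d]
#4=e depends on [2:e]
#5=a depends on [3:a]
sources: [0:e, 1:d]
N(rest) = Σ N(rest − s) over sources s of rest; N(one piece) = 1:
  size 1 → [4]=1  [5]=1
  size 2 → [2,4]=1  [3,5]=1  [4,5]=2
  size 3 → [0,2,4]=1  [1,3,5]=1  [2,4,5]=3  [3,4,5]=3
  size 4 → [0,2,4,5]=4  [1,3,4,5]=4  [2,3,4,5]=6
  first=0(e) contributes 10
  first=1(d) contributes 10
|[w]| = 20

20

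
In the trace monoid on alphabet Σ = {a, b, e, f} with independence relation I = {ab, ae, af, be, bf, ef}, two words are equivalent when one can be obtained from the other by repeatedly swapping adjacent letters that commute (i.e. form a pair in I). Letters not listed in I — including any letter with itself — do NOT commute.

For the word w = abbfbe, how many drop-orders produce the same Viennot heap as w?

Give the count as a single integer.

120

drop 0:a onto floor
drop 1:b onto floor
drop 2:b onto {1:b}
drop 3:f onto floor
drop 4:b onto {2:b}
drop 5:e onto floor
ground layer = {0:a, 1:b, 3:f, 5:e}
drop-orders for the pieces not yet dropped (sum over which currently-grounded one goes next):
  1 to go: {0} 1  {3} 1  {4} 1  {5} 1
  2 to go: {0,3} 2  {0,4} 2  {0,5} 2  {2,4} 1  {3,4} 2  {3,5} 2  {4,5} 2
  3 to go: {0,2,4} 3  {0,3,4} 6  {0,3,5} 6  {0,4,5} 6  {1,2,4} 1  {2,3,4} 3  {2,4,5} 3  {3,4,5} 6
  4 to go: {0,1,2,4} 4  {0,2,3,4} 12  {0,2,4,5} 12  {0,3,4,5} 24  {1,2,3,4} 4  {1,2,4,5} 4  {2,3,4,5} 12
  if 0:a drops first: 20 orders
  if 1:b drops first: 60 orders
  if 3:f drops first: 20 orders
  if 5:e drops first: 20 orders
heap linearizations: 120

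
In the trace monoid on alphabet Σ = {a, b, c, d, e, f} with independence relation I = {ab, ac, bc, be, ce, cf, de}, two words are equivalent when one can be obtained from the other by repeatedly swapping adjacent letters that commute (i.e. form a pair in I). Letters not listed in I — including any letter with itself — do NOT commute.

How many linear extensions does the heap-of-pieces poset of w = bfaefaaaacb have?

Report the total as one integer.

55

0(b) covers ∅
1(f) covers 0:b
2(a) covers 1:f
3(e) covers 2:a
4(f) covers 3:e
5(a) covers 4:f
6(a) covers 5:a
7(a) covers 6:a
8(a) covers 7:a
9(c) covers ∅
10(b) covers 4:f
floor of heap: 0:b, 9:c
completions by unplaced set U, small U first (add the entries for U minus each lowest piece of U):
  |U|=1: {8}:1  {9}:1  {10}:1
  |U|=2: {7,8}:1  {8,9}:2  {8,10}:2  {9,10}:2
  |U|=3: {6,7,8}:1  {7,8,9}:3  {7,8,10}:3  {8,9,10}:6
  |U|=4: {5,6,7,8}:1  {6,7,8,9}:4  {6,7,8,10}:4  {7,8,9,10}:12
  |U|=5: {5,6,7,8,9}:5  {5,6,7,8,10}:5  {6,7,8,9,10}:20
  |U|=6: {4,5,6,7,8,10}:5  {5,6,7,8,9,10}:30
  |U|=7: {3,4,5,6,7,8,10}:5  {4,5,6,7,8,9,10}:35
  |U|=8: {2,3,4,5,6,7,8,10}:5  {3,4,5,6,7,8,9,10}:40
  |U|=9: {1,2,3,4,5,6,7,8,10}:5  {2,3,4,5,6,7,8,9,10}:45
  start at 0(b): 50
  start at 9(c): 5
sum over floor = 55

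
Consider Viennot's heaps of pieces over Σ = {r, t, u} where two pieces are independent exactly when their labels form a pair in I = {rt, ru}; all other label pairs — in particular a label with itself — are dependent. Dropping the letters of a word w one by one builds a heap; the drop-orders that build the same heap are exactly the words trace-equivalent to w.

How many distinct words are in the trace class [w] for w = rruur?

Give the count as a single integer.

10

#0=r has no predecessor
#1=r depends on [0:r]
#2=u has no predecessor
#3=u depends on [2:u]
#4=r depends on [1:r]
sources: [0:r, 2:u]
N(rest) = Σ N(rest − s) over sources s of rest; N(one piece) = 1:
  size 1 → [3]=1  [4]=1
  size 2 → [1,4]=1  [2,3]=1  [3,4]=2
  size 3 → [0,1,4]=1  [1,3,4]=3  [2,3,4]=3
  first=0(r) contributes 6
  first=2(u) contributes 4
|[w]| = 10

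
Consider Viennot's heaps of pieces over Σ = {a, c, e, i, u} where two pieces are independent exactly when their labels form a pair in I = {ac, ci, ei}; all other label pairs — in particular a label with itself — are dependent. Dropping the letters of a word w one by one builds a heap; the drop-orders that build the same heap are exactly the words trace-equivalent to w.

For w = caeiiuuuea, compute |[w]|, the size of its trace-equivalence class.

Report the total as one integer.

drop 0:c onto floor
drop 1:a onto floor
drop 2:e onto {0:c, 1:a}
drop 3:i onto {1:a}
drop 4:i onto {3:i}
drop 5:u onto {2:e, 4:i}
drop 6:u onto {5:u}
drop 7:u onto {6:u}
drop 8:e onto {7:u}
drop 9:a onto {8:e}
ground layer = {0:c, 1:a}
drop-orders for the pieces not yet dropped (sum over which currently-grounded one goes next):
  1 to go: {9} 1
  2 to go: {8,9} 1
  3 to go: {7,8,9} 1
  4 to go: {6,7,8,9} 1
  5 to go: {5,6,7,8,9} 1
  6 to go: {2,5,6,7,8,9} 1  {4,5,6,7,8,9} 1
  7 to go: {0,2,5,6,7,8,9} 1  {2,4,5,6,7,8,9} 2  {3,4,5,6,7,8,9} 1
  8 to go: {0,2,4,5,6,7,8,9} 3  {2,3,4,5,6,7,8,9} 3
  if 0:c drops first: 3 orders
  if 1:a drops first: 6 orders
heap linearizations: 9

9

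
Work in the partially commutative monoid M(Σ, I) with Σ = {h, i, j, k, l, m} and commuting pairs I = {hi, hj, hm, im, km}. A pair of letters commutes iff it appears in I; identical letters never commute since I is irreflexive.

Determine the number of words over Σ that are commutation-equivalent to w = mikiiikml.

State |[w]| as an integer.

drop 0:m onto floor
drop 1:i onto floor
drop 2:k onto {1:i}
drop 3:i onto {2:k}
drop 4:i onto {3:i}
drop 5:i onto {4:i}
drop 6:k onto {5:i}
drop 7:m onto {0:m}
drop 8:l onto {6:k, 7:m}
ground layer = {0:m, 1:i}
drop-orders for the pieces not yet dropped (sum over which currently-grounded one goes next):
  1 to go: {8} 1
  2 to go: {6,8} 1  {7,8} 1
  3 to go: {0,7,8} 1  {5,6,8} 1  {6,7,8} 2
  4 to go: {0,6,7,8} 3  {4,5,6,8} 1  {5,6,7,8} 3
  5 to go: {0,5,6,7,8} 6  {3,4,5,6,8} 1  {4,5,6,7,8} 4
  6 to go: {0,4,5,6,7,8} 10  {2,3,4,5,6,8} 1  {3,4,5,6,7,8} 5
  7 to go: {0,3,4,5,6,7,8} 15  {1,2,3,4,5,6,8} 1  {2,3,4,5,6,7,8} 6
  if 0:m drops first: 7 orders
  if 1:i drops first: 21 orders
heap linearizations: 28

28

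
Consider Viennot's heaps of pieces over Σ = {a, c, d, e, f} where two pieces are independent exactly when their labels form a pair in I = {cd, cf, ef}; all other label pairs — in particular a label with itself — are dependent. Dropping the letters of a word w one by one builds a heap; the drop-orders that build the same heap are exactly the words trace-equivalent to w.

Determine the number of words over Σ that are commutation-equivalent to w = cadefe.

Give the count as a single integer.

3

0(c) covers ∅
1(a) covers 0:c
2(d) covers 1:a
3(e) covers 2:d
4(f) covers 2:d
5(e) covers 3:e
floor of heap: 0:c
completions by unplaced set U, small U first (add the entries for U minus each lowest piece of U):
  |U|=1: {4}:1  {5}:1
  |U|=2: {3,5}:1  {4,5}:2
  |U|=3: {3,4,5}:3
  |U|=4: {2,3,4,5}:3
  start at 0(c): 3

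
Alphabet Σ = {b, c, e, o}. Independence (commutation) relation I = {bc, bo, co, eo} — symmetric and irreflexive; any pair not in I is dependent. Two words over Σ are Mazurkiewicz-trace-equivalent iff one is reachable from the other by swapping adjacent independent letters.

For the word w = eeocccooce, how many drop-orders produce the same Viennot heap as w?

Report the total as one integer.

120

#0=e has no predecessor
#1=e depends on [0:e]
#2=o has no predecessor
#3=c depends on [1:e]
#4=c depends on [3:c]
#5=c depends on [4:c]
#6=o depends on [2:o]
#7=o depends on [6:o]
#8=c depends on [5:c]
#9=e depends on [8:c]
sources: [0:e, 2:o]
N(rest) = Σ N(rest − s) over sources s of rest; N(one piece) = 1:
  size 1 → [7]=1  [9]=1
  size 2 → [6,7]=1  [7,9]=2  [8,9]=1
  size 3 → [2,6,7]=1  [5,8,9]=1  [6,7,9]=3  [7,8,9]=3
  size 4 → [2,6,7,9]=4  [4,5,8,9]=1  [5,7,8,9]=4  [6,7,8,9]=6
  size 5 → [2,6,7,8,9]=10  [3,4,5,8,9]=1  [4,5,7,8,9]=5  [5,6,7,8,9]=10
  size 6 → [1,3,4,5,8,9]=1  [2,5,6,7,8,9]=20  [3,4,5,7,8,9]=6  [4,5,6,7,8,9]=15
  size 7 → [0,1,3,4,5,8,9]=1  [1,3,4,5,7,8,9]=7  [2,4,5,6,7,8,9]=35  [3,4,5,6,7,8,9]=21
  size 8 → [0,1,3,4,5,7,8,9]=8  [1,3,4,5,6,7,8,9]=28  [2,3,4,5,6,7,8,9]=56
  first=0(e) contributes 84
  first=2(o) contributes 36
|[w]| = 120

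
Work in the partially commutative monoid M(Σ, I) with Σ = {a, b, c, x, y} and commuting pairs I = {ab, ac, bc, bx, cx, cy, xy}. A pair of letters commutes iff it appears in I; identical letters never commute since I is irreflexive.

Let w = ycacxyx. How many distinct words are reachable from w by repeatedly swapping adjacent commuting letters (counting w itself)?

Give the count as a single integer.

63

drop 0:y onto floor
drop 1:c onto floor
drop 2:a onto {0:y}
drop 3:c onto {1:c}
drop 4:x onto {2:a}
drop 5:y onto {2:a}
drop 6:x onto {4:x}
ground layer = {0:y, 1:c}
drop-orders for the pieces not yet dropped (sum over which currently-grounded one goes next):
  1 to go: {3} 1  {5} 1  {6} 1
  2 to go: {1,3} 1  {3,5} 2  {3,6} 2  {4,6} 1  {5,6} 2
  3 to go: {1,3,5} 3  {1,3,6} 3  {3,4,6} 3  {3,5,6} 6  {4,5,6} 3
  4 to go: {1,3,4,6} 6  {1,3,5,6} 12  {2,4,5,6} 3  {3,4,5,6} 12
  5 to go: {0,2,4,5,6} 3  {1,3,4,5,6} 30  {2,3,4,5,6} 15
  if 0:y drops first: 45 orders
  if 1:c drops first: 18 orders
heap linearizations: 63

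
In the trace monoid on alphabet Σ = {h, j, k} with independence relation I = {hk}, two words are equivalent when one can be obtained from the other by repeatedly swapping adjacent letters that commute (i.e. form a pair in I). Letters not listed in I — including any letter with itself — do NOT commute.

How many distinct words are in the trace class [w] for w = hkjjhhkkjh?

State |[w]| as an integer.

#0=h has no predecessor
#1=k has no predecessor
#2=j depends on [0:h, 1:k]
#3=j depends on [2:j]
#4=h depends on [3:j]
#5=h depends on [4:h]
#6=k depends on [3:j]
#7=k depends on [6:k]
#8=j depends on [5:h, 7:k]
#9=h depends on [8:j]
sources: [0:h, 1:k]
N(rest) = Σ N(rest − s) over sources s of rest; N(one piece) = 1:
  size 1 → [9]=1
  size 2 → [8,9]=1
  size 3 → [5,8,9]=1  [7,8,9]=1
  size 4 → [4,5,8,9]=1  [5,7,8,9]=2  [6,7,8,9]=1
  size 5 → [4,5,7,8,9]=3  [5,6,7,8,9]=3
  size 6 → [4,5,6,7,8,9]=6
  size 7 → [3,4,5,6,7,8,9]=6
  size 8 → [2,3,4,5,6,7,8,9]=6
  first=0(h) contributes 6
  first=1(k) contributes 6
|[w]| = 12

12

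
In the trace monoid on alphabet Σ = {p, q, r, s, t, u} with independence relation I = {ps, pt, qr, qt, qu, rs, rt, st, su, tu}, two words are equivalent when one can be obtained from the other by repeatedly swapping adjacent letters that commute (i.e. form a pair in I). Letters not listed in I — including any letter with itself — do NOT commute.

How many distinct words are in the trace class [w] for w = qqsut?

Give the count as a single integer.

0(q) covers ∅
1(q) covers 0:q
2(s) covers 1:q
3(u) covers ∅
4(t) covers ∅
floor of heap: 0:q, 3:u, 4:t
completions by unplaced set U, small U first (add the entries for U minus each lowest piece of U):
  |U|=1: {2}:1  {3}:1  {4}:1
  |U|=2: {1,2}:1  {2,3}:2  {2,4}:2  {3,4}:2
  |U|=3: {0,1,2}:1  {1,2,3}:3  {1,2,4}:3  {2,3,4}:6
  start at 0(q): 12
  start at 3(u): 4
  start at 4(t): 4
sum over floor = 20

20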